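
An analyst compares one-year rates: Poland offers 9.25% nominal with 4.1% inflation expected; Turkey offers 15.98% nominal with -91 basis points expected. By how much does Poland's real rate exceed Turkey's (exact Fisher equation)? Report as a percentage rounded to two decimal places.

-12.10%

Poland: (1 + 0.0925)/(1 + 0.0410) − 1 = 4.9472%
Turkey: (1 + 0.1598)/(1 − 0.0091) − 1 = 17.0451%
Differential = 4.9472% − 17.0451% = -12.0979% → -12.10%.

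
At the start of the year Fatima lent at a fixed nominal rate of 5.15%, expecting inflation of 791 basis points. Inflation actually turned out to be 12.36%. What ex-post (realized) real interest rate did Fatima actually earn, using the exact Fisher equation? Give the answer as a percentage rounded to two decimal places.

-6.42%

Ex-post: (1 + 0.0515)/(1 + 0.1236) − 1 = -6.4169%
So the realized real rate is -6.42%.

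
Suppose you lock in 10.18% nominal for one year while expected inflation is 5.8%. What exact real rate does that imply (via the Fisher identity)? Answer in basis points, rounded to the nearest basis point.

414 basis points

By the Fisher identity, 1 + r = (1 + i)/(1 + π).
1 + r = 1.10180 / 1.05800 = 1.041399
r = 1.041399 − 1 = 4.1399%, i.e. 414 basis points.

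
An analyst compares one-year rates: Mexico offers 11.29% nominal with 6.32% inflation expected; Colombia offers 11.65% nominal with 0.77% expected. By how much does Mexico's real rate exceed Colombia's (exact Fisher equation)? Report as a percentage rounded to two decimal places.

Mexico: (1 + 0.1129)/(1 + 0.0632) − 1 = 4.6746%
Colombia: (1 + 0.1165)/(1 + 0.0077) − 1 = 10.7969%
Differential = 4.6746% − 10.7969% = -6.1223% → -6.12%.

-6.12%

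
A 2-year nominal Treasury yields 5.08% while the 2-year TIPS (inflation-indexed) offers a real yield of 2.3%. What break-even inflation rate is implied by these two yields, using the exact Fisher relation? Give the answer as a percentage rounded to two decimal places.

(1 + π) = (1 + i)/(1 + r) = 1.05080 / 1.02300 = 1.027175
Break-even inflation = 1.027175 − 1 → 2.72%.

2.72%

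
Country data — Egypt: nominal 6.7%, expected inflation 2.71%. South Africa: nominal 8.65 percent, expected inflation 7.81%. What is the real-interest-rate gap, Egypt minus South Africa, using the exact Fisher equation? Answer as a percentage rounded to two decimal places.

3.11%

Egypt: (1 + 0.0670)/(1 + 0.0271) − 1 = 3.8847%
South Africa: (1 + 0.0865)/(1 + 0.0781) − 1 = 0.7791%
Differential = 3.8847% − 0.7791% = 3.1056% → 3.11%.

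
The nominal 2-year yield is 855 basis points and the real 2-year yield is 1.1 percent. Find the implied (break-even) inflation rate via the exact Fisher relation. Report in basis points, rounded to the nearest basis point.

737 basis points

(1 + π) = (1 + i)/(1 + r) = 1.08550 / 1.01100 = 1.073689
Break-even inflation = 1.073689 − 1 → 737 basis points.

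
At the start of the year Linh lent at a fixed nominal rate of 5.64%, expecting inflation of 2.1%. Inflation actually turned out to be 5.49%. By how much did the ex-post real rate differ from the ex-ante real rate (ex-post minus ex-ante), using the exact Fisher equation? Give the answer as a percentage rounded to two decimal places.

Ex-ante: (1 + 0.0564)/(1 + 0.0210) − 1 = 3.467189%
Ex-post: (1 + 0.0564)/(1 + 0.0549) − 1 = 0.142194%
Difference (ex-post − ex-ante) = -3.324995% → -3.32%.

-3.32%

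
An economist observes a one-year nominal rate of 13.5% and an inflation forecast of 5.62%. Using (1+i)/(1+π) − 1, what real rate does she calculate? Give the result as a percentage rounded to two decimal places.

1 + r = 1.13500 / 1.05620 = 1.074607
r = 1.074607 − 1 = 7.4607%, i.e. 7.46%.

7.46%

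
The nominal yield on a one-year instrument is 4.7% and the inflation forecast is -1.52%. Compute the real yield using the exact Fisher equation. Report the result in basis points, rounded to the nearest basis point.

632 basis points

By the Fisher equation, 1 + r = (1 + i)/(1 + π).
1 + r = 1.04700 / 0.98480 = 1.063160
r = 1.063160 − 1 = 6.3160%, i.e. 632 basis points.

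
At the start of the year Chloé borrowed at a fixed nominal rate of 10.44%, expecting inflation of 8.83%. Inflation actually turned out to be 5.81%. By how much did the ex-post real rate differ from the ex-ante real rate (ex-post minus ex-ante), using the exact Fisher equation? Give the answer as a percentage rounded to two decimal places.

Ex-ante: (1 + 0.1044)/(1 + 0.0883) − 1 = 1.4794%
Ex-post: (1 + 0.1044)/(1 + 0.0581) − 1 = 4.3758%
Difference (ex-post − ex-ante) = 2.8964% → 2.90%.

2.90%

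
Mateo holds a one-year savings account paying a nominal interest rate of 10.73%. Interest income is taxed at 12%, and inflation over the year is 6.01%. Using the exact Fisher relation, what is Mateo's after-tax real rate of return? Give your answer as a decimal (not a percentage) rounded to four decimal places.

0.0324

After-tax nominal return = 10.73% × (1 − 0.12) = 9.4424%.
1 + r = 1.094424 / 1.06010 = 1.032378
After-tax real rate = 1.032378 − 1 → 0.0324.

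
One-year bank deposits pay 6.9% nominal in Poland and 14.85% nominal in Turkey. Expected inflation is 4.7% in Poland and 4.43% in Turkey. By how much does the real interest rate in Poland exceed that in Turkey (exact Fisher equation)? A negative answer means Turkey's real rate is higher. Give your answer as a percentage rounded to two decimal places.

Poland: (1 + 0.0690)/(1 + 0.0470) − 1 = 2.1012%
Turkey: (1 + 0.1485)/(1 + 0.0443) − 1 = 9.9780%
Differential = 2.1012% − 9.9780% = -7.8767% → -7.88%.

-7.88%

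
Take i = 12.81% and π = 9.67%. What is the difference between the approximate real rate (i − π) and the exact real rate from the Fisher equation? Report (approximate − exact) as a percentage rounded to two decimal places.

Approximate: r ≈ 12.810% − 9.670% = 3.1400%
Exact: (1 + 0.1281)/(1 + 0.0967) − 1 = 2.8631%
Error = 3.1400% − 2.8631% = 0.2769% → 0.28%.

0.28%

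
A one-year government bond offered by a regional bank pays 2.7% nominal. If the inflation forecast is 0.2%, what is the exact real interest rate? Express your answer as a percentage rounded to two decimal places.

2.50%

1 + r = 1.02700 / 1.00200 = 1.0249501
r = 1.0249501 − 1 = 2.49501%, i.e. 2.50%.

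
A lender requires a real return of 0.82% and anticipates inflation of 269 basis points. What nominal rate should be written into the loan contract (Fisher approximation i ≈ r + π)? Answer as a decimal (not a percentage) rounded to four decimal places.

i ≈ r + π = 0.82% + 2.69% = 0.0351.

0.0351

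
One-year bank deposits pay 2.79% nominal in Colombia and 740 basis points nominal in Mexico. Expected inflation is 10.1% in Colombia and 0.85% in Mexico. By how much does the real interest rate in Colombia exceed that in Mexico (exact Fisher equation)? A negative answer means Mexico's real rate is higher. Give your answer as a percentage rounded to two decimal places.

Colombia: (1 + 0.0279)/(1 + 0.1010) − 1 = -6.6394%
Mexico: (1 + 0.0740)/(1 + 0.0085) − 1 = 6.4948%
Differential = -6.6394% − 6.4948% = -13.1342% → -13.13%.

-13.13%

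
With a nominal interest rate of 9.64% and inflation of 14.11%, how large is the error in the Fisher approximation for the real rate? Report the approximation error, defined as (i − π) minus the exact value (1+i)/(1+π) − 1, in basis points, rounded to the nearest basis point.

-55 basis points

Approximate: r ≈ 9.640% − 14.110% = -4.4700%
Exact: (1 + 0.0964)/(1 + 0.1411) − 1 = -3.9173%
Error = -4.4700% − (-3.9173%) = -0.5527% → -55 basis points.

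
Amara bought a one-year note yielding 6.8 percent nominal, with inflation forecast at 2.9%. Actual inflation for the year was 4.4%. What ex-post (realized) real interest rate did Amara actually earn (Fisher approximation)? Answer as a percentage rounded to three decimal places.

2.400%

Ex-post: 6.8% − 4.4% = 2.400%
So the realized real rate is 2.400%.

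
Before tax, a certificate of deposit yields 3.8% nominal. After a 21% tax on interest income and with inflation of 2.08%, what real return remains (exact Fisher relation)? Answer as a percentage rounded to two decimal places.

0.90%

After-tax nominal return = 3.8% × (1 − 0.21) = 3.0020%.
1 + r = 1.03002 / 1.02080 = 1.009032
After-tax real rate = 1.009032 − 1 → 0.90%.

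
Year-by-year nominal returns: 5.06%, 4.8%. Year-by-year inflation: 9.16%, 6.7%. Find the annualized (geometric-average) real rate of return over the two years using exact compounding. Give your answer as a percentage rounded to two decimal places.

-2.77%

Compound the nominal returns: 1.0506 × 1.0480 = 1.10102880.
Compound inflation: 1.0916 × 1.0670 = 1.16473720.
Deflate: 1.10102880 / 1.16473720 = 0.94530234.
Annualized real rate = 0.94530234^(1/2) − 1 = -2.7733% → -2.77%.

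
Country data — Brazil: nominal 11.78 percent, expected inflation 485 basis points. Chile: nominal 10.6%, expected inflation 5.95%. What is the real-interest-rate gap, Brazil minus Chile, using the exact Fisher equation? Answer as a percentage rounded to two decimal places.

Brazil: (1 + 0.1178)/(1 + 0.0485) − 1 = 6.6094%
Chile: (1 + 0.1060)/(1 + 0.0595) − 1 = 4.3889%
Differential = 6.6094% − 4.3889% = 2.2206% → 2.22%.

2.22%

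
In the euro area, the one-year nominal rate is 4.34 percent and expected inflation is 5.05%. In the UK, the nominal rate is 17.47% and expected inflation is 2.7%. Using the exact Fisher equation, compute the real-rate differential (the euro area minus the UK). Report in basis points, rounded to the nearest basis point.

-1506 basis points

The euro area: (1 + 0.0434)/(1 + 0.0505) − 1 = -0.6759%
The UK: (1 + 0.1747)/(1 + 0.0270) − 1 = 14.3817%
Differential = -0.6759% − 14.3817% = -15.0576% → -1506 basis points.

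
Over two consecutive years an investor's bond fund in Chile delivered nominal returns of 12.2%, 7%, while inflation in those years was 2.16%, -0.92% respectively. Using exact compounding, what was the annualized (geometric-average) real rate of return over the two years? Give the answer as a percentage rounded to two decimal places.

Nominal growth factor = 1.1220 × 1.0700 = 1.20054000
Price-level growth factor = 1.0216 × 0.9908 = 1.01220128
Real growth factor = 1.20054000 / 1.01220128 = 1.18606845
Annualized real rate = 1.18606845^(1/2) − 1 = 8.9068% → 8.91%.

8.91%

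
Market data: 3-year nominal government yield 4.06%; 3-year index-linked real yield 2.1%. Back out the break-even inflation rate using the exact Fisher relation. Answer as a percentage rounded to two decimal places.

(1 + π) = (1 + i)/(1 + r) = 1.04060 / 1.02100 = 1.019197
Break-even inflation = 1.019197 − 1 → 1.92%.

1.92%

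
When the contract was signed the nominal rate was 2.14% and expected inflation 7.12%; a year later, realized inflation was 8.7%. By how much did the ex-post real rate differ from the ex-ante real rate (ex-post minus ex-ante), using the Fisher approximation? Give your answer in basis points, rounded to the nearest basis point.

Ex-ante: 2.14% − 7.12% = -4.980%
Ex-post: 2.14% − 8.7% = -6.560%
Difference (ex-post − ex-ante) = -1.5800% → -158 basis points.

-158 basis points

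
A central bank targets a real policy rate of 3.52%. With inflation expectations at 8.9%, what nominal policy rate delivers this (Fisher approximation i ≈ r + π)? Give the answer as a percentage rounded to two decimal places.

i ≈ r + π = 3.52% + 8.9% = 12.42%.

12.42%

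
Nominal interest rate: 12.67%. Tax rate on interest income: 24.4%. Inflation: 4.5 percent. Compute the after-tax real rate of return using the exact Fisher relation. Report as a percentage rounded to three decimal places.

4.860%

After-tax nominal return = 12.67% × (1 − 0.244) = 9.57852%.
1 + r = 1.0957852 / 1.04500 = 1.048598
After-tax real rate = 1.048598 − 1 → 4.860%.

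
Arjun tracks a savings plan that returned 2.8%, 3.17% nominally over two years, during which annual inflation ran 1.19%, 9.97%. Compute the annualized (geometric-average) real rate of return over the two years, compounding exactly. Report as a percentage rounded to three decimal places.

Nominal growth factor = 1.0280 × 1.0317 = 1.06058760
Price-level growth factor = 1.0119 × 1.0997 = 1.11278643
Real growth factor = 1.06058760 / 1.11278643 = 0.95309178
Annualized real rate = 0.95309178^(1/2) − 1 = -2.3736% → -2.374%.

-2.374%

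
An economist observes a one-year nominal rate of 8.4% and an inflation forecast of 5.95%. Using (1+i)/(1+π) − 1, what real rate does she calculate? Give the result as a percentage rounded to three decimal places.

By the Fisher equation, 1 + r = (1 + i)/(1 + π).
1 + r = 1.08400 / 1.05950 = 1.023124
r = 1.023124 − 1 = 2.3124%, i.e. 2.312%.

2.312%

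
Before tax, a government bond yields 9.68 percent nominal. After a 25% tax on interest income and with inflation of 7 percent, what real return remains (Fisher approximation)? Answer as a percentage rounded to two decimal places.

After-tax nominal return = 9.68% × (1 − 0.25) = 7.2600%.
r ≈ 7.2600% − 7% → 0.26%.

0.26%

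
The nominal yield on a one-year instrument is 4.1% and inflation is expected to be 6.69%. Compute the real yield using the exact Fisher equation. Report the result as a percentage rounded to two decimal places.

1 + r = 1.04100 / 1.06690 = 0.975724
r = 0.975724 − 1 = -2.4276%, i.e. -2.43%.

-2.43%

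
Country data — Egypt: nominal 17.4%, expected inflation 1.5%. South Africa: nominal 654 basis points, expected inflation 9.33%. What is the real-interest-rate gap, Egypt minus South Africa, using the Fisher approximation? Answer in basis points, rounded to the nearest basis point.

1869 basis points

Egypt: 17.4% − 1.5% = 15.900%
South Africa: 6.54% − 9.33% = -2.790%
Differential = 18.690% → 1869 basis points.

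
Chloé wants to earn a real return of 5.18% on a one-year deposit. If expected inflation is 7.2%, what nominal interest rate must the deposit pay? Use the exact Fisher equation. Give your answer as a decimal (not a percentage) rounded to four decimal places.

0.1275

(1 + i) = (1 + r)(1 + π) = 1.05180 × 1.07200 = 1.1275296
i = 1.1275296 − 1, so the required nominal rate is 0.1275.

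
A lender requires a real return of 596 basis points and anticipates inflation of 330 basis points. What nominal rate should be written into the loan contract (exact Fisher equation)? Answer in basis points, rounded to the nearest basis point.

(1 + i) = (1 + r)(1 + π) = 1.05960 × 1.03300 = 1.0945668
i = 1.0945668 − 1, so the required nominal rate is 946 basis points.

946 basis points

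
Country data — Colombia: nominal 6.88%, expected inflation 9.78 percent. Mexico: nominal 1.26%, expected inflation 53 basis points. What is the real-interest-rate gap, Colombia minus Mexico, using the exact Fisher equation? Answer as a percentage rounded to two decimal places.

-3.37%

Colombia: (1 + 0.0688)/(1 + 0.0978) − 1 = -2.6416%
Mexico: (1 + 0.0126)/(1 + 0.0053) − 1 = 0.7262%
Differential = -2.6416% − 0.7262% = -3.3678% → -3.37%.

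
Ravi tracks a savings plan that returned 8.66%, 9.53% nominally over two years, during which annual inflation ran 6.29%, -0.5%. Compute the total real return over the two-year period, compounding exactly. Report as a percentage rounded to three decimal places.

12.535%

Compound the nominal returns: 1.0866 × 1.0953 = 1.190153.
Compound inflation: 1.0629 × 0.9950 = 1.057586.
Deflate: 1.190153 / 1.057586 = 1.125349.
Total real return = 1.125349 − 1 → 12.535%.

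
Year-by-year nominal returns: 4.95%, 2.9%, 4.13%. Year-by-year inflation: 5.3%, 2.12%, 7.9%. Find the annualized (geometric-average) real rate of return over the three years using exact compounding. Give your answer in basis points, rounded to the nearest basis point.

Compound the nominal returns: 1.0495 × 1.0290 × 1.0413 = 1.12453684.
Compound inflation: 1.0530 × 1.0212 × 1.0790 = 1.16027416.
Deflate: 1.12453684 / 1.16027416 = 0.96919924.
Annualized real rate = 0.96919924^(1/3) − 1 = -1.0374% → -104 basis points.

-104 basis points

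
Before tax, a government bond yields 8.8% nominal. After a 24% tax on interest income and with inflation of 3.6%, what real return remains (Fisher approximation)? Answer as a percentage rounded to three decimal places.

After-tax nominal return = 8.8% × (1 − 0.24) = 6.6880%.
r ≈ 6.6880% − 3.6% → 3.088%.

3.088%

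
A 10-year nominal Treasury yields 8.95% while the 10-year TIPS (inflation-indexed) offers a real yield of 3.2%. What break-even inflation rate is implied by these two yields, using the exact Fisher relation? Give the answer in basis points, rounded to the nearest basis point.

(1 + π) = (1 + i)/(1 + r) = 1.08950 / 1.03200 = 1.055717
Break-even inflation = 1.055717 − 1 → 557 basis points.

557 basis points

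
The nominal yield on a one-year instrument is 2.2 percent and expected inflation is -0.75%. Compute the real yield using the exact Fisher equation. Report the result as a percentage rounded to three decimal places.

2.972%

By the Fisher identity, 1 + r = (1 + i)/(1 + π).
1 + r = 1.02200 / 0.99250 = 1.029723
r = 1.029723 − 1 = 2.9723%, i.e. 2.972%.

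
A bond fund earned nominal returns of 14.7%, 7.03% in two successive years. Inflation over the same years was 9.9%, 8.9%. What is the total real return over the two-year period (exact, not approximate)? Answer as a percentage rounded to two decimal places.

2.58%

Compound the nominal returns: 1.1470 × 1.0703 = 1.227634.
Compound inflation: 1.0990 × 1.0890 = 1.196811.
Deflate: 1.227634 / 1.196811 = 1.025754.
Total real return = 1.025754 − 1 → 2.58%.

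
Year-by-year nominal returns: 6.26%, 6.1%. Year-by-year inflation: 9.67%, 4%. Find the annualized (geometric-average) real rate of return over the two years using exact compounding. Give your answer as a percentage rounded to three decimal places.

Nominal growth factor = 1.0626 × 1.0610 = 1.12741860
Price-level growth factor = 1.0967 × 1.0400 = 1.14056800
Real growth factor = 1.12741860 / 1.14056800 = 0.98847118
Annualized real rate = 0.98847118^(1/2) − 1 = -0.5781% → -0.578%.

-0.578%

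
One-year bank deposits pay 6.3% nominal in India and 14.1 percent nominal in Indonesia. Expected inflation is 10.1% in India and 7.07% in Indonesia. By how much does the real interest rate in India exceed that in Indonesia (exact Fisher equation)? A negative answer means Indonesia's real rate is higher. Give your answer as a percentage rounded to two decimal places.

-10.02%

India: (1 + 0.0630)/(1 + 0.1010) − 1 = -3.4514%
Indonesia: (1 + 0.1410)/(1 + 0.0707) − 1 = 6.5658%
Differential = -3.4514% − 6.5658% = -10.0172% → -10.02%.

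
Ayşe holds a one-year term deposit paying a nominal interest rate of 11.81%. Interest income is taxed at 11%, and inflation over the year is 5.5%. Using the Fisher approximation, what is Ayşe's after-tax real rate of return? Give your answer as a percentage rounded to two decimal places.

5.01%

After-tax nominal return = 11.81% × (1 − 0.11) = 10.5109%.
r ≈ 10.5109% − 5.5% → 5.01%.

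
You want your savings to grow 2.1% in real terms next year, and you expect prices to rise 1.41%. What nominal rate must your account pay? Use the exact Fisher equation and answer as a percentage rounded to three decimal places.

(1 + i) = (1 + r)(1 + π) = 1.02100 × 1.01410 = 1.0353961
i = 1.0353961 − 1, so the required nominal rate is 3.540%.

3.540%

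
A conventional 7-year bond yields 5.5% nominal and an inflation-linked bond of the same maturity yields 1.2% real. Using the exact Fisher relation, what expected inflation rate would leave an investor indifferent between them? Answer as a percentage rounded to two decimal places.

4.25%

(1 + π) = (1 + i)/(1 + r) = 1.05500 / 1.01200 = 1.042490
Break-even inflation = 1.042490 − 1 → 4.25%.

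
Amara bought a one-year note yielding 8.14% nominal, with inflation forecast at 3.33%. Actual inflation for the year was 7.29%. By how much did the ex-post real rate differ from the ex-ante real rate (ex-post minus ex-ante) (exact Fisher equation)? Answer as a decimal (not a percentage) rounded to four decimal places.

-0.0386

Ex-ante: (1 + 0.0814)/(1 + 0.0333) − 1 = 4.6550%
Ex-post: (1 + 0.0814)/(1 + 0.0729) − 1 = 0.7922%
Difference (ex-post − ex-ante) = -3.8627% → -0.0386.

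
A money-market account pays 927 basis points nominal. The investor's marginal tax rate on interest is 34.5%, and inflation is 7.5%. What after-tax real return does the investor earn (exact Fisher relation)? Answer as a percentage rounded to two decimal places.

After-tax nominal return = 9.27% × (1 − 0.345) = 6.07185%.
1 + r = 1.0607185 / 1.07500 = 0.986715
After-tax real rate = 0.986715 − 1 → -1.33%.

-1.33%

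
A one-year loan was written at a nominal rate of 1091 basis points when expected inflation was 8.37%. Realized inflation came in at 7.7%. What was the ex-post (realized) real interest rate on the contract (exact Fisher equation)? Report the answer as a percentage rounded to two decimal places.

2.98%

Ex-post: (1 + 0.1091)/(1 + 0.0770) − 1 = 2.9805%
So the realized real rate is 2.98%.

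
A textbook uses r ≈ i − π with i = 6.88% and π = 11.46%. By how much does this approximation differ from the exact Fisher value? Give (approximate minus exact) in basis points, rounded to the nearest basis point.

-47 basis points

Approximate: r ≈ 6.880% − 11.460% = -4.5800%
Exact: (1 + 0.0688)/(1 + 0.1146) − 1 = -4.1091%
Error = -4.5800% − (-4.1091%) = -0.4709% → -47 basis points.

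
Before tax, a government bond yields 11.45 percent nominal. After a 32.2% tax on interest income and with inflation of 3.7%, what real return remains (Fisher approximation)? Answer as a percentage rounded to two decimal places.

4.06%

After-tax nominal return = 11.45% × (1 − 0.322) = 7.7631%.
r ≈ 7.7631% − 3.7% → 4.06%.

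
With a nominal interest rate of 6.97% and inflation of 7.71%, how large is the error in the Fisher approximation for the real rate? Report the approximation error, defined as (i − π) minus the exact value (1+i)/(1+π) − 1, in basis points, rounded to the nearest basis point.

Approximate: r ≈ 6.970% − 7.710% = -0.7400%
Exact: (1 + 0.0697)/(1 + 0.0771) − 1 = -0.6870%
Error = -0.7400% − (-0.6870%) = -0.0530% → -5 basis points.

-5 basis points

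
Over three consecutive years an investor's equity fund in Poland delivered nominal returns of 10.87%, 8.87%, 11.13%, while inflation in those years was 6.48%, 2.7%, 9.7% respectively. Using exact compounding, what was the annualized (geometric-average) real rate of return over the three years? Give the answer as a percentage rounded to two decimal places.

Compound the nominal returns: 1.1087 × 1.0887 × 1.1113 = 1.34138543.
Compound inflation: 1.0648 × 1.0270 × 1.0970 = 1.19962391.
Deflate: 1.34138543 / 1.19962391 = 1.11817163.
Annualized real rate = 1.11817163^(1/3) − 1 = 3.7933% → 3.79%.

3.79%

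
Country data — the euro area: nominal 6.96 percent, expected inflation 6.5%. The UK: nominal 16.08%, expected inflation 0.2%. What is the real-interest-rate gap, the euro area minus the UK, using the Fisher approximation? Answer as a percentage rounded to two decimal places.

-15.42%

The euro area: 6.96% − 6.5% = 0.460%
The UK: 16.08% − 0.2% = 15.880%
Differential = -15.420% → -15.42%.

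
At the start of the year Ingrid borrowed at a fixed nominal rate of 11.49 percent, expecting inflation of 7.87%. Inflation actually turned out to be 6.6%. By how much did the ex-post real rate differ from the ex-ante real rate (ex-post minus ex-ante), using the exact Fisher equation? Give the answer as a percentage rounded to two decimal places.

Ex-ante: (1 + 0.1149)/(1 + 0.0787) − 1 = 3.3559%
Ex-post: (1 + 0.1149)/(1 + 0.0660) − 1 = 4.5872%
Difference (ex-post − ex-ante) = 1.2314% → 1.23%.

1.23%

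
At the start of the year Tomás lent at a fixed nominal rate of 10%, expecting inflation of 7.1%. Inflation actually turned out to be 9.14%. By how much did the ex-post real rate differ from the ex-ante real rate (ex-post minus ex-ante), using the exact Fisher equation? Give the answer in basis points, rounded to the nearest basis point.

Ex-ante: (1 + 0.1000)/(1 + 0.0710) − 1 = 2.7077%
Ex-post: (1 + 0.1000)/(1 + 0.0914) − 1 = 0.7880%
Difference (ex-post − ex-ante) = -1.9198% → -192 basis points.

-192 basis points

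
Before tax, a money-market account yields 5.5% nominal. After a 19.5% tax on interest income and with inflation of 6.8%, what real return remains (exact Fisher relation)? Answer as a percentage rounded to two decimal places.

After-tax nominal return = 5.5% × (1 − 0.195) = 4.4275%.
1 + r = 1.044275 / 1.06800 = 0.977786
After-tax real rate = 0.977786 − 1 → -2.22%.

-2.22%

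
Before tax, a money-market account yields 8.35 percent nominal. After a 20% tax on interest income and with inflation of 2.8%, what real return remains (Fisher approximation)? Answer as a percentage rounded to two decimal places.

After-tax nominal return = 8.35% × (1 − 0.2) = 6.6800%.
r ≈ 6.6800% − 2.8% → 3.88%.

3.88%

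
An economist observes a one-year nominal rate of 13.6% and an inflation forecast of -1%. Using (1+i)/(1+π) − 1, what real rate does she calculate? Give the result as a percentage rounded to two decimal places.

14.75%

1 + r = 1.13600 / 0.99000 = 1.147475
r = 1.147475 − 1 = 14.7475%, i.e. 14.75%.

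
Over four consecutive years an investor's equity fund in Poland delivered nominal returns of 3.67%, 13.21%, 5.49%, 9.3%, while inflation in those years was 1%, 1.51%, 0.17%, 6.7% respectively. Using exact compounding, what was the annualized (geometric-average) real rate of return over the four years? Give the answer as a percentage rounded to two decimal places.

5.42%

Compound the nominal returns: 1.0367 × 1.1321 × 1.0549 × 1.0930 = 1.35322291.
Compound inflation: 1.0100 × 1.0151 × 1.0017 × 1.0670 = 1.09580252.
Deflate: 1.35322291 / 1.09580252 = 1.23491495.
Annualized real rate = 1.23491495^(1/4) − 1 = 5.4167% → 5.42%.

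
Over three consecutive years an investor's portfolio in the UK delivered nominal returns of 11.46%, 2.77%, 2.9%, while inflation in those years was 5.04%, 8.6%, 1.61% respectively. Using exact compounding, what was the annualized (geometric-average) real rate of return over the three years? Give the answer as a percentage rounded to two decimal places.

0.56%

Compound the nominal returns: 1.1146 × 1.0277 × 1.0290 = 1.17869318.
Compound inflation: 1.0504 × 1.0860 × 1.0161 = 1.15910022.
Deflate: 1.17869318 / 1.15910022 = 1.01690359.
Annualized real rate = 1.01690359^(1/3) − 1 = 0.5603% → 0.56%.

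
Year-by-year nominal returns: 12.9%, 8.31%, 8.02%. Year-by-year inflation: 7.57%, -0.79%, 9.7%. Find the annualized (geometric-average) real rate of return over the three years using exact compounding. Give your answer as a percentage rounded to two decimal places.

Nominal growth factor = 1.1290 × 1.0831 × 1.0802 = 1.32089006
Price-level growth factor = 1.0757 × 0.9921 × 1.0970 = 1.17072056
Real growth factor = 1.32089006 / 1.17072056 = 1.12827100
Annualized real rate = 1.12827100^(1/3) − 1 = 4.1049% → 4.10%.

4.10%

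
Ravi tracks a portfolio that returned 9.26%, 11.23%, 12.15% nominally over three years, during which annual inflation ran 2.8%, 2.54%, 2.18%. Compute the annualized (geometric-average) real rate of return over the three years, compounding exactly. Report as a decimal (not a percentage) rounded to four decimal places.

0.0816

Nominal growth factor = 1.0926 × 1.1123 × 1.1215 = 1.36295781
Price-level growth factor = 1.0280 × 1.0254 × 1.0218 = 1.07709082
Real growth factor = 1.36295781 / 1.07709082 = 1.26540657
Annualized real rate = 1.26540657^(1/3) − 1 = 8.1625% → 0.0816.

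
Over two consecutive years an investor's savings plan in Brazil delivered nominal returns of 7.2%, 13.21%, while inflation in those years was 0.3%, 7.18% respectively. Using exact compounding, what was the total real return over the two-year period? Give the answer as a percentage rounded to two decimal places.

Nominal growth factor = 1.0720 × 1.1321 = 1.213611
Price-level growth factor = 1.0030 × 1.0718 = 1.075015
Real growth factor = 1.213611 / 1.075015 = 1.128924
Total real return = 1.128924 − 1 → 12.89%.

12.89%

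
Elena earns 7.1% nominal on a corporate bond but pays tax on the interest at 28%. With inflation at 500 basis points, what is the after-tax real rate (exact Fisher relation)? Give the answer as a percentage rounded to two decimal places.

0.11%

After-tax nominal return = 7.1% × (1 − 0.28) = 5.1120%.
1 + r = 1.05112 / 1.05000 = 1.001067
After-tax real rate = 1.001067 − 1 → 0.11%.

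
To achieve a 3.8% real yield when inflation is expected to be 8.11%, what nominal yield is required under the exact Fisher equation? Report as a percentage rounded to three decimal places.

(1 + i) = (1 + r)(1 + π) = 1.03800 × 1.08110 = 1.1221818
i = 1.1221818 − 1, so the required nominal rate is 12.218%.

12.218%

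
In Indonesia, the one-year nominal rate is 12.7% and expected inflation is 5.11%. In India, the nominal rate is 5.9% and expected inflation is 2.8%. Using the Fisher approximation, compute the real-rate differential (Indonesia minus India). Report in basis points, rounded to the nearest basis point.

Indonesia: 12.7% − 5.11% = 7.590%
India: 5.9% − 2.8% = 3.100%
Differential = 4.490% → 449 basis points.

449 basis points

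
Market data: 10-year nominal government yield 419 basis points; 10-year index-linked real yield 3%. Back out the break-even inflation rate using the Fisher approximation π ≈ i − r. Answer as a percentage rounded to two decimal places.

π ≈ i − r = 4.19% − 3% → 1.19%.

1.19%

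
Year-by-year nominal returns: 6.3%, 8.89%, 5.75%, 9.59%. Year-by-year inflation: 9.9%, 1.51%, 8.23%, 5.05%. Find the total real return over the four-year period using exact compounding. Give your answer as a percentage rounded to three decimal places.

5.760%

Compound the nominal returns: 1.0630 × 1.0889 × 1.0575 × 1.0959 = 1.341444.
Compound inflation: 1.0990 × 1.0151 × 1.0823 × 1.0505 = 1.268382.
Deflate: 1.341444 / 1.268382 = 1.057602.
Total real return = 1.057602 − 1 → 5.760%.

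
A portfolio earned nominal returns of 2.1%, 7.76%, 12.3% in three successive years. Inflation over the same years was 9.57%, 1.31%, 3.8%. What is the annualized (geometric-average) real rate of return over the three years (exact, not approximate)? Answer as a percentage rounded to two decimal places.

Compound the nominal returns: 1.0210 × 1.0776 × 1.1230 = 1.23555784.
Compound inflation: 1.0957 × 1.0131 × 1.0380 = 1.15223571.
Deflate: 1.23555784 / 1.15223571 = 1.07231344.
Annualized real rate = 1.07231344^(1/3) − 1 = 2.3546% → 2.35%.

2.35%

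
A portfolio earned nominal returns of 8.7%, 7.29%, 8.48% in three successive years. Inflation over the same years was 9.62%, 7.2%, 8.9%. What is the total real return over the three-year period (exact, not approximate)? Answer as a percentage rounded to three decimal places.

-1.139%

Compound the nominal returns: 1.0870 × 1.0729 × 1.0848 = 1.265140.
Compound inflation: 1.0962 × 1.0720 × 1.0890 = 1.279713.
Deflate: 1.265140 / 1.279713 = 0.988612.
Total real return = 0.988612 − 1 → -1.139%.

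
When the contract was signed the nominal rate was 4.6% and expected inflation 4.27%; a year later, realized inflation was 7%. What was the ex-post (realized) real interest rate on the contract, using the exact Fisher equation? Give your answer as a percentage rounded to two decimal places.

-2.24%

Ex-post: (1 + 0.0460)/(1 + 0.0700) − 1 = -2.2430%
So the realized real rate is -2.24%.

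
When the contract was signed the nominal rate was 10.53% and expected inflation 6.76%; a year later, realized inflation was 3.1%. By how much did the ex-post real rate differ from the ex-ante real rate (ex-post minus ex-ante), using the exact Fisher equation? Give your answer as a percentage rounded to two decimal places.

Ex-ante: (1 + 0.1053)/(1 + 0.0676) − 1 = 3.5313%
Ex-post: (1 + 0.1053)/(1 + 0.0310) − 1 = 7.2066%
Difference (ex-post − ex-ante) = 3.6753% → 3.68%.

3.68%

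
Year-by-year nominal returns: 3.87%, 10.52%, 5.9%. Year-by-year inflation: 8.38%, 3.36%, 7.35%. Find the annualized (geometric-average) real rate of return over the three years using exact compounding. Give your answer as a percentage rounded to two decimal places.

0.36%

Compound the nominal returns: 1.0387 × 1.1052 × 1.0590 = 1.21570154.
Compound inflation: 1.0838 × 1.0336 × 1.0735 = 1.20255153.
Deflate: 1.21570154 / 1.20255153 = 1.01093509.
Annualized real rate = 1.01093509^(1/3) − 1 = 0.3632% → 0.36%.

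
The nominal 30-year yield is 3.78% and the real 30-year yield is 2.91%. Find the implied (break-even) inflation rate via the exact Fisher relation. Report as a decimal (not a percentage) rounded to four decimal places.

0.0085

(1 + π) = (1 + i)/(1 + r) = 1.03780 / 1.02910 = 1.008454
Break-even inflation = 1.008454 − 1 → 0.0085.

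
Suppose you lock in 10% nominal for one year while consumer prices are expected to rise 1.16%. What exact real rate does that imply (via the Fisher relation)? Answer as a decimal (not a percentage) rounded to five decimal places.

0.08739

By the Fisher relation, 1 + r = (1 + i)/(1 + π).
1 + r = 1.10000 / 1.01160 = 1.087386
r = 1.087386 − 1 = 8.7386%, i.e. 0.08739.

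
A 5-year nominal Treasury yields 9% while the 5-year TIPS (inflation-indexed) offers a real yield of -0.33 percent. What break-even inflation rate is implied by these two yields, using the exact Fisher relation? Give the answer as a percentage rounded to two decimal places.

(1 + π) = (1 + i)/(1 + r) = 1.09000 / 0.99670 = 1.093609
Break-even inflation = 1.093609 − 1 → 9.36%.

9.36%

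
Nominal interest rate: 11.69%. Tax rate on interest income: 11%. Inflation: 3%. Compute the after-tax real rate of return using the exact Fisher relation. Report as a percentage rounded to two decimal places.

After-tax nominal return = 11.69% × (1 − 0.11) = 10.4041%.
1 + r = 1.104041 / 1.03000 = 1.071884
After-tax real rate = 1.071884 − 1 → 7.19%.

7.19%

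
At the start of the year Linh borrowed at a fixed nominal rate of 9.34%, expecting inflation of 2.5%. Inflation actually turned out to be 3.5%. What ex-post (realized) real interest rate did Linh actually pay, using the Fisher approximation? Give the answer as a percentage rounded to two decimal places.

5.84%

Ex-post: 9.34% − 3.5% = 5.840%
So the realized real rate is 5.84%.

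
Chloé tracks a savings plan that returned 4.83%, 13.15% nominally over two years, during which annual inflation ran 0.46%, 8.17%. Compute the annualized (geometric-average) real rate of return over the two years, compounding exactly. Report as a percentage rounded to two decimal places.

Compound the nominal returns: 1.0483 × 1.1315 = 1.18615145.
Compound inflation: 1.0046 × 1.0817 = 1.08667582.
Deflate: 1.18615145 / 1.08667582 = 1.09154122.
Annualized real rate = 1.09154122^(1/2) − 1 = 4.4769% → 4.48%.

4.48%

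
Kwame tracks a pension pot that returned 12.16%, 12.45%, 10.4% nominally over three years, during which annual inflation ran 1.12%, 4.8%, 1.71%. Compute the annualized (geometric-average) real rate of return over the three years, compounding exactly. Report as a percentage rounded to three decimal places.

8.910%

Nominal growth factor = 1.1216 × 1.1245 × 1.1040 = 1.39240808
Price-level growth factor = 1.0112 × 1.0480 × 1.0171 = 1.07785911
Real growth factor = 1.39240808 / 1.07785911 = 1.29182753
Annualized real rate = 1.29182753^(1/3) − 1 = 8.9101% → 8.910%.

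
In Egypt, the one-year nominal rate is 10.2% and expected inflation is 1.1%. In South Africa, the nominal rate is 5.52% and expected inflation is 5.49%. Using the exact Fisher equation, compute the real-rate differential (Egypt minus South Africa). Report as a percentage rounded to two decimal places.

8.97%

Egypt: (1 + 0.1020)/(1 + 0.0110) − 1 = 9.0010%
South Africa: (1 + 0.0552)/(1 + 0.0549) − 1 = 0.0284%
Differential = 9.0010% − 0.0284% = 8.9726% → 8.97%.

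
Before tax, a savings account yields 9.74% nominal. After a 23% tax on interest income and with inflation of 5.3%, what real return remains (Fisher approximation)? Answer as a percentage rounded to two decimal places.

After-tax nominal return = 9.74% × (1 − 0.23) = 7.4998%.
r ≈ 7.4998% − 5.3% → 2.20%.

2.20%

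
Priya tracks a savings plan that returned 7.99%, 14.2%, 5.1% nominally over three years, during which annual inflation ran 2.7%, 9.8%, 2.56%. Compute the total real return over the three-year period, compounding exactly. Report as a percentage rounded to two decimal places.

Compound the nominal returns: 1.0799 × 1.1420 × 1.0510 = 1.296141.
Compound inflation: 1.0270 × 1.0980 × 1.0256 = 1.156514.
Deflate: 1.296141 / 1.156514 = 1.120731.
Total real return = 1.120731 − 1 → 12.07%.

12.07%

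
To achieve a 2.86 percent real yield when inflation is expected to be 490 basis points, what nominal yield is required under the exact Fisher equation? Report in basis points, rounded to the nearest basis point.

(1 + i) = (1 + r)(1 + π) = 1.02860 × 1.04900 = 1.0790014
i = 1.0790014 − 1, so the required nominal rate is 790 basis points.

790 basis points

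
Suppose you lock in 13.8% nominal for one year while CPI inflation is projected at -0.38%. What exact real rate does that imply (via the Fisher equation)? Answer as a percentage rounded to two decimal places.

By the Fisher equation, 1 + r = (1 + i)/(1 + π).
1 + r = 1.13800 / 0.99620 = 1.142341
r = 1.142341 − 1 = 14.2341%, i.e. 14.23%.

14.23%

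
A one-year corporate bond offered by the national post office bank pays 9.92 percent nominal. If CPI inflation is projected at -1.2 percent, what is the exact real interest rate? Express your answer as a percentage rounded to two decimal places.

11.26%

By the Fisher identity, 1 + r = (1 + i)/(1 + π).
1 + r = 1.09920 / 0.98800 = 1.112551
r = 1.112551 − 1 = 11.2551%, i.e. 11.26%.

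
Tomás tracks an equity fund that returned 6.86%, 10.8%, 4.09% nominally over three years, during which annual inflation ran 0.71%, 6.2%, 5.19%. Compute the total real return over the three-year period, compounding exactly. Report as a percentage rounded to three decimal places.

9.545%

Compound the nominal returns: 1.0686 × 1.1080 × 1.0409 = 1.232435.
Compound inflation: 1.0071 × 1.0620 × 1.0519 = 1.125049.
Deflate: 1.232435 / 1.125049 = 1.095450.
Total real return = 1.095450 − 1 → 9.545%.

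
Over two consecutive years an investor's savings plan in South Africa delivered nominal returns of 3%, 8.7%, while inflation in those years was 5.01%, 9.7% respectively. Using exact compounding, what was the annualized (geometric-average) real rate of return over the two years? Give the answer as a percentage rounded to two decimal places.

Nominal growth factor = 1.0300 × 1.0870 = 1.11961000
Price-level growth factor = 1.0501 × 1.0970 = 1.15195970
Real growth factor = 1.11961000 / 1.15195970 = 0.97191768
Annualized real rate = 0.97191768^(1/2) − 1 = -1.4141% → -1.41%.

-1.41%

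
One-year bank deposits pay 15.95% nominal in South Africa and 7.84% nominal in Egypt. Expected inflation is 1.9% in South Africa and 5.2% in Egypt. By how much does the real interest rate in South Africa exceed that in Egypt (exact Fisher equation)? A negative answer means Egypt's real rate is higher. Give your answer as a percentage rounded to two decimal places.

11.28%

South Africa: (1 + 0.1595)/(1 + 0.0190) − 1 = 13.7880%
Egypt: (1 + 0.0784)/(1 + 0.0520) − 1 = 2.5095%
Differential = 13.7880% − 2.5095% = 11.2785% → 11.28%.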